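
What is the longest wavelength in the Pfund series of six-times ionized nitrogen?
152.16 nm

The longest wavelength corresponds to the smallest energy transition in the series.
The Pfund series has all transitions ending at n_f = 5.

For N⁶⁺ (Z = 7), the first line (α-line) is the jump from n = 6 to n = 5:
E_6 = -13.6057 × 7² / 6² = -18.518869 eV
E_5 = -13.6057 × 7² / 5² = -26.667172 eV
ΔE = E_6 - E_5 = 8.148303 eV

λ = hc/E = 1239.84 eV·nm / 8.148303 eV
λ = 152.16 nm

This is the α-line of the Pfund series in N⁶⁺.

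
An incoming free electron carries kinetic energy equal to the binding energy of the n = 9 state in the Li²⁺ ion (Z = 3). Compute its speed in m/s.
7.2923e+05 m/s (or 0.24% of c)

The binding energy at n = 9 for Li²⁺ is:
E_9 = -13.6057 × 3²/9² = -1.5117444 eV
|E_9| = 1.5117444 eV

Convert to Joules:
KE = 1.5117444 eV × (1.602177 × 10⁻¹⁹ J/eV) = 2.422082e-19 J

Using KE = ½mv²:
v = √(2·KE/m_e)
v = √(2 × 2.422082e-19 J / 9.10938 × 10⁻³¹ kg)
v = 7.2923e+05 m/s

This is approximately 0.24% the speed of light.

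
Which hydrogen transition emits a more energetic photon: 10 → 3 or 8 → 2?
8 → 2

Calculate the energy for each transition:

Transition 10 → 3:
ΔE₁ = |E_3 - E_10| = |-13.6057/3² - (-13.6057/10²)|
ΔE₁ = |-1.5117444444 - (-0.1360570000)| = 1.3756874 eV

Transition 8 → 2:
ΔE₂ = |E_2 - E_8| = |-13.6057/2² - (-13.6057/8²)|
ΔE₂ = |-3.4014250000 - (-0.2125890625)| = 3.1888359 eV

Since 3.1888359 eV > 1.3756874 eV, the transition 8 → 2 emits the more energetic photon.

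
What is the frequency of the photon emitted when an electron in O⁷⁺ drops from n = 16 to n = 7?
3.474e+15 Hz

First, find the transition energy:
E_16 = -13.6057 × 8² / 16² = -3.401425 eV
E_7 = -13.6057 × 8² / 7² = -17.770710 eV
|ΔE| = |E_7 - E_16| = 14.369285 eV

Convert to Joules: E = 14.369285 eV × (1.602177 × 10⁻¹⁹ J/eV) = 2.30221e-18 J

Using E = hf:
f = E/h = 2.30221e-18 J / (6.62607 × 10⁻³⁴ J·s)
f = 3.474e+15 Hz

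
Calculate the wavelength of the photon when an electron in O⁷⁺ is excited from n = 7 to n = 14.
93.03 nm

First, find the transition energy using E_n = -13.6057 Z² / n² eV:
E_7 = -13.6057 × 8² / 7² = -17.7707 eV
E_14 = -13.6057 × 8² / 14² = -4.4427 eV

Photon energy: |ΔE| = |E_14 - E_7| = 13.3280 eV

Convert to wavelength using E = hc/λ with hc = 1239.84 eV·nm:
λ = hc/E = 1239.84 eV·nm / 13.3280 eV
λ = 93.03 nm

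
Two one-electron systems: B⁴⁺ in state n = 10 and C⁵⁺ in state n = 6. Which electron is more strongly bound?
C⁵⁺ at n = 6 (E = -13.60570 eV)

Using E_n = -13.6057 Z² / n² eV:

B⁴⁺ (Z = 5) at n = 10:
E = -13.6057 × 5² / 10² = -13.6057 × 25 / 100 = -3.40142500 eV

C⁵⁺ (Z = 6) at n = 6:
E = -13.6057 × 6² / 6² = -13.6057 × 36 / 36 = -13.60570000 eV

Since -13.60570000 eV < -3.40142500 eV,
C⁵⁺ at n = 6 is more tightly bound (requires more energy to ionize).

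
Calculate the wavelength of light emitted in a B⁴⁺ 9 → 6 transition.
236.200 nm

First, find the transition energy using E_n = -13.6057 Z² / n² eV:
E_9 = -13.6057 × 5² / 9² = -4.1992901 eV
E_6 = -13.6057 × 5² / 6² = -9.4484028 eV

Photon energy: |ΔE| = |E_6 - E_9| = 5.2491127 eV

Convert to wavelength using E = hc/λ with hc = 1239.84 eV·nm:
λ = hc/E = 1239.84 eV·nm / 5.2491127 eV
λ = 236.200 nm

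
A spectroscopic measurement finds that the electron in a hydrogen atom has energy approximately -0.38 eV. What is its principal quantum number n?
n = 6

The exact energy levels follow E_n = -13.6057 eV / n².

The measured value (-0.38 eV) is reported to only 2 significant figures, so we must test candidate n values and see which one matches to that precision.

Candidate energies:
  n = 4:  E = -13.6057/4² = -0.85036 eV
  n = 5:  E = -13.6057/5² = -0.54423 eV
  n = 6:  E = -13.6057/6² = -0.37794 eV  ← matches
  n = 7:  E = -13.6057/7² = -0.27767 eV
  n = 8:  E = -13.6057/8² = -0.21259 eV

Checking against the measurement of -0.38 eV (2 sig figs), only n = 6 agrees:
E_6 = -0.37794 eV, which rounds to -0.38 eV ✓

Therefore n = 6.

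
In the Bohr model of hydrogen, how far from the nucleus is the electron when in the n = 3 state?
0.47626 nm (or 4.76259 Å)

The Bohr radius formula is:
r_n = n² a₀ / Z

where a₀ = 0.05291772 nm is the Bohr radius.

For H (Z = 1) at n = 3:
r_3 = 3² × 0.05291772 nm / 1
r_3 = 9 × 0.05291772 nm / 1
r_3 = 0.476259 nm / 1
r_3 = 0.47626 nm

The electron orbits at approximately 0.47626 nm from the nucleus.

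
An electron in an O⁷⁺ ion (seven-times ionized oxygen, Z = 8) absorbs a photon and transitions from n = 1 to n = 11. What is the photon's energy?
863.57 eV

The energy levels of a hydrogen-like atom are E_n = -13.6057 Z² eV / n².

Energy at n = 1: E_1 = -13.6057 × 8² / 1² = -870.76480 eV
Energy at n = 11: E_11 = -13.6057 × 8² / 11² = -7.19640 eV

The excitation energy is the difference:
ΔE = E_11 - E_1
ΔE = -7.19640 - (-870.76480)
ΔE = 863.57 eV

Since this is positive, energy must be absorbed (photon absorption).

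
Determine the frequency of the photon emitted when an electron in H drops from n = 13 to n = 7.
4.77e+13 Hz

First, find the transition energy:
E_13 = -13.6057 / 13² = -0.080507 eV
E_7 = -13.6057 / 7² = -0.277667 eV
|ΔE| = |E_7 - E_13| = 0.197160 eV

Convert to Joules: E = 0.197160 eV × (1.602177 × 10⁻¹⁹ J/eV) = 3.1589e-20 J

Using E = hf:
f = E/h = 3.1589e-20 J / (6.62607 × 10⁻³⁴ J·s)
f = 4.77e+13 Hz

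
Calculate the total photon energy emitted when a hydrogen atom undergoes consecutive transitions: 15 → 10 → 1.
13.5452 eV

The energy levels of hydrogen are E_n = -13.6057 / n² eV.

First transition (15 → 10):
ΔE₁ = |E_10 - E_15|
ΔE₁ = |-0.1360570000 - (-0.0604697778)| = 0.0755872 eV

Second transition (10 → 1):
ΔE₂ = |E_1 - E_10|
ΔE₂ = |-13.6057000000 - (-0.1360570000)| = 13.4696430 eV

Total energy released:
E_total = ΔE₁ + ΔE₂ = 0.0755872 + 13.4696430 = 13.5452 eV

Note: This equals the direct transition 15 → 1: 13.5452 eV ✓
Energy is conserved regardless of the path taken.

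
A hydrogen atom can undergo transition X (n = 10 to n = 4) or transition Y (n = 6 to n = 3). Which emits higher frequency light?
6 → 3

Calculate the energy for each transition:

Transition 10 → 4:
ΔE₁ = |E_4 - E_10| = |-13.6057/4² - (-13.6057/10²)|
ΔE₁ = |-0.8503562500 - (-0.1360570000)| = 0.7142993 eV

Transition 6 → 3:
ΔE₂ = |E_3 - E_6| = |-13.6057/3² - (-13.6057/6²)|
ΔE₂ = |-1.5117444444 - (-0.3779361111)| = 1.1338083 eV

Since 1.1338083 eV > 0.7142993 eV, the transition 6 → 3 emits the more energetic photon.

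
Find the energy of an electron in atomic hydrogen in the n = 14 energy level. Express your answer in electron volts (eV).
-0.07 eV

The energy levels of a hydrogen-like atom are given by:
E_n = -13.6057 eV / n²

For n = 14:
E_14 = -13.6057 eV / 14²
E_14 = -13.6057 eV / 196
E_14 = -0.07 eV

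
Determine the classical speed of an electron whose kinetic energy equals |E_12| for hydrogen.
1.823e+05 m/s (or 0.060811% of c)

The binding energy at n = 12 for hydrogen is:
E_12 = -13.6057/12² = -0.09448403 eV
|E_12| = 0.09448403 eV

Convert to Joules:
KE = 0.09448403 eV × (1.602177 × 10⁻¹⁹ J/eV) = 1.51380e-20 J

Using KE = ½mv²:
v = √(2·KE/m_e)
v = √(2 × 1.51380e-20 J / 9.10938 × 10⁻³¹ kg)
v = 1.823e+05 m/s

This is approximately 0.060811% the speed of light.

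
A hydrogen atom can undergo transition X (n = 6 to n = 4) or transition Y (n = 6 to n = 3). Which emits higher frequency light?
6 → 3

Calculate the energy for each transition:

Transition 6 → 4:
ΔE₁ = |E_4 - E_6| = |-13.6057/4² - (-13.6057/6²)|
ΔE₁ = |-0.850356250000 - (-0.377936111111)| = 0.472420139 eV

Transition 6 → 3:
ΔE₂ = |E_3 - E_6| = |-13.6057/3² - (-13.6057/6²)|
ΔE₂ = |-1.511744444444 - (-0.377936111111)| = 1.133808333 eV

Since 1.133808333 eV > 0.472420139 eV, the transition 6 → 3 emits the more energetic photon.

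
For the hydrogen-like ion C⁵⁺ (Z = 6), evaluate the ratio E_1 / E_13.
169.000

Using E_n = -13.6057 Z² / n² eV with Z = 6:

E_1 = -13.6057 × 6² / 1² = -489.8052 / 1 = -489.805200000 eV
E_13 = -13.6057 × 6² / 13² = -489.8052 / 169 = -2.898255621 eV

The ratio is:
E_1/E_13 = (-489.805200000) / (-2.898255621)
E_1/E_13 = (-489.8052/1) / (-489.8052/169)
E_1/E_13 = 169/1
E_1/E_13 = 169.000
(Note: the Z² factors cancel in the ratio.)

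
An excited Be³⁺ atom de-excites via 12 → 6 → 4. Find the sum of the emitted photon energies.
12.094 eV

The energy levels of Be³⁺ are E_n = -13.6057 × 4² / n² eV.

First transition (12 → 6):
ΔE₁ = |E_6 - E_12|
ΔE₁ = |-6.046977778 - (-1.511744444)| = 4.535233 eV

Second transition (6 → 4):
ΔE₂ = |E_4 - E_6|
ΔE₂ = |-13.605700000 - (-6.046977778)| = 7.558722 eV

Total energy released:
E_total = ΔE₁ + ΔE₂ = 4.535233 + 7.558722 = 12.094 eV

Note: This equals the direct transition 12 → 4: 12.094 eV ✓
Energy is conserved regardless of the path taken.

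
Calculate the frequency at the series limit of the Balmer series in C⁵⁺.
2.961e+16 Hz

The series limit corresponds to the transition from n = ∞ to n = 2.
This is the highest energy (shortest wavelength) transition in the Balmer series.

E_∞ = 0 eV
E_2 = -13.6057 × 6² / 2² = -122.4513000 eV

Energy at series limit:
ΔE = E_∞ - E_2 = 0 - (-122.4513000) = 122.4513000 eV
E = 122.4513000 eV × (1.602177 × 10⁻¹⁹ J/eV) = 1.96189e-17 J
f = E/h = 1.96189e-17 J / (6.62607 × 10⁻³⁴ J·s) = 2.961e+16 Hz

This energy equals the ionization energy from the n = 2 state of C⁵⁺.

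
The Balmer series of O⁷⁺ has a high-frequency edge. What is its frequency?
5.264e+16 Hz

The series limit corresponds to the transition from n = ∞ to n = 2.
This is the highest energy (shortest wavelength) transition in the Balmer series.

E_∞ = 0 eV
E_2 = -13.6057 × 8² / 2² = -217.69120 eV

Energy at series limit:
ΔE = E_∞ - E_2 = 0 - (-217.69120) = 217.69120 eV
E = 217.69120 eV × (1.602177 × 10⁻¹⁹ J/eV) = 3.48780e-17 J
f = E/h = 3.48780e-17 J / (6.62607 × 10⁻³⁴ J·s) = 5.264e+16 Hz

This energy equals the ionization energy from the n = 2 state of O⁷⁺.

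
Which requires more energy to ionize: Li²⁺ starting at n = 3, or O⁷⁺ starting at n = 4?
O⁷⁺ at n = 4 (E = -54.422800 eV)

Using E_n = -13.6057 Z² / n² eV:

Li²⁺ (Z = 3) at n = 3:
E = -13.6057 × 3² / 3² = -13.6057 × 9 / 9 = -13.605700000 eV

O⁷⁺ (Z = 8) at n = 4:
E = -13.6057 × 8² / 4² = -13.6057 × 64 / 16 = -54.422800000 eV

Since -54.422800000 eV < -13.605700000 eV,
O⁷⁺ at n = 4 is more tightly bound (requires more energy to ionize).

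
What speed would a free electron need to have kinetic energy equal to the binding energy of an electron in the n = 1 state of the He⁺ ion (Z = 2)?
4.3754e+06 m/s (or 1.4595% of c)

The binding energy at n = 1 for He⁺ is:
E_1 = -13.6057 × 2²/1² = -54.422800 eV
|E_1| = 54.422800 eV

Convert to Joules:
KE = 54.422800 eV × (1.602177 × 10⁻¹⁹ J/eV) = 8.719496e-18 J

Using KE = ½mv²:
v = √(2·KE/m_e)
v = √(2 × 8.719496e-18 J / 9.10938 × 10⁻³¹ kg)
v = 4.3754e+06 m/s

This is approximately 1.4595% the speed of light.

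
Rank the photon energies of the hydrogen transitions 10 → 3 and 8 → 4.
10 → 3

Calculate the energy for each transition:

Transition 10 → 3:
ΔE₁ = |E_3 - E_10| = |-13.6057/3² - (-13.6057/10²)|
ΔE₁ = |-1.51174444444 - (-0.13605700000)| = 1.37568744 eV

Transition 8 → 4:
ΔE₂ = |E_4 - E_8| = |-13.6057/4² - (-13.6057/8²)|
ΔE₂ = |-0.85035625000 - (-0.21258906250)| = 0.63776719 eV

Since 1.37568744 eV > 0.63776719 eV, the transition 10 → 3 emits the more energetic photon.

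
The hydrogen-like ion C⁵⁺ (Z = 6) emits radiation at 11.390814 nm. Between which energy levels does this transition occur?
n = 6 → n = 2

First, find the photon energy from the wavelength (hc = 1239.84 eV·nm):
E = hc/λ = 1239.84 eV·nm / 11.390814 nm = 108.84560 eV

The energy levels of C⁵⁺ satisfy E_n = -13.6057 × 6² / n² eV, so an emission n_i → n_f releases
ΔE = 13.6057 × 6² × (1/n_f² − 1/n_i²) eV.

Setting ΔE equal to the photon energy:
1/n_f² − 1/n_i² = 108.84560 / (13.6057 × 6²) = 0.22222222

Since 1/n_i² must be positive, we need 1/n_f² > 0.22222222, i.e. n_f ≤ 2. For each allowed n_f, solve n_i = (1/n_f² − 0.22222222)^(−1/2) and check whether it is a whole number:
  n_f = 1: 1/n_i² = 1.00000000 − 0.22222222 = 0.77777778 → n_i = 1.134  (not an integer) ✗
  n_f = 2: 1/n_i² = 0.25000000 − 0.22222222 = 0.02777778 → n_i = 6.000  → integer, n_i = 6 ✓

Only n_f = 2 gives an integer upper level, n_i = 6.

The transition is from n = 6 to n = 2 (emission).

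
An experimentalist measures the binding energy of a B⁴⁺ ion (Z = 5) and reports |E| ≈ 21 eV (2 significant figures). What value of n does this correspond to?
n = 4

The exact energy levels follow E_n = -13.6057 Z² / n² eV with Z = 5.

The measured value (-21 eV) is reported to only 2 significant figures, so we must test candidate n values and see which one matches to that precision.

Candidate energies:
  n = 2:  E = -13.6057 × 5² / 2² = -85.03563 eV
  n = 3:  E = -13.6057 × 5² / 3² = -37.79361 eV
  n = 4:  E = -13.6057 × 5² / 4² = -21.25891 eV  ← matches
  n = 5:  E = -13.6057 × 5² / 5² = -13.60570 eV
  n = 6:  E = -13.6057 × 5² / 6² = -9.44840 eV

Checking against the measurement of -21 eV (2 sig figs), only n = 4 agrees:
E_4 = -21.25891 eV, which rounds to -21 eV ✓

Therefore n = 4.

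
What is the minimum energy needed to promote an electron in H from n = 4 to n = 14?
0.7809 eV

The energy levels of a hydrogen-like atom are E_n = -13.6057 eV / n².

Energy at n = 4: E_4 = -13.6057 / 4² = -0.8503563 eV
Energy at n = 14: E_14 = -13.6057 / 14² = -0.0694168 eV

The excitation energy is the difference:
ΔE = E_14 - E_4
ΔE = -0.0694168 - (-0.8503563)
ΔE = 0.7809 eV

Since this is positive, energy must be absorbed (photon absorption).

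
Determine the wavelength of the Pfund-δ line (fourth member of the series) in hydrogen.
3295.200 nm

The lines of a series are numbered from the longest wavelength (smallest ΔE) outward; the fourth line is the transition from n = n_f + 4 to n_f.
The Pfund series has all transitions ending at n_f = 5.

For H, the fourth line (δ-line) is the jump from n = 9 to n = 5:
E_9 = -13.6057 / 9² = -0.167971605 eV
E_5 = -13.6057 / 5² = -0.544228000 eV
ΔE = E_9 - E_5 = 0.376256395 eV

λ = hc/E = 1239.84 eV·nm / 0.376256395 eV
λ = 3295.200 nm

This is the δ-line of the Pfund series in H.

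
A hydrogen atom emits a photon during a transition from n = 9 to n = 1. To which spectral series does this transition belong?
Lyman series

The spectral series in hydrogen are named based on the final (lower) energy level:
- Lyman series: n_final = 1 (ultraviolet)
- Balmer series: n_final = 2 (visible/near-UV)
- Paschen series: n_final = 3 (infrared)
- Brackett series: n_final = 4 (infrared)
- Pfund series: n_final = 5 (far infrared)

Since this transition ends at n = 1, it belongs to the Lyman series.

For reference, this 9 → 1 line has photon energy
ΔE = 13.6057 eV × (1/1² - 1/9²) = 13.4377 eV,
corresponding to wavelength λ = hc/ΔE = 1239.84 eV·nm / 13.4377 eV = 92.27 nm in the ultraviolet region.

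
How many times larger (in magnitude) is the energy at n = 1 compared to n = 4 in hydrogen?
16.00

Using E_n = -13.6057 Z² / n² eV with Z = 1:

E_1 = -13.6057 / 1² = -13.6057 / 1 = -13.60570000 eV
E_4 = -13.6057 / 4² = -13.6057 / 16 = -0.85035625 eV

The ratio is:
E_1/E_4 = (-13.60570000) / (-0.85035625)
E_1/E_4 = (-13.6057/1) / (-13.6057/16)
E_1/E_4 = 16/1
E_1/E_4 = 16.00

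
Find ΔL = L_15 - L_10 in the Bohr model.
5.27e-34 J·s (or 5ℏ)

In the Bohr model, L_n = nℏ where ℏ = 1.0546e-34 J·s.

L_15 = 15ℏ = 1.5819e-33 J·s
L_10 = 10ℏ = 1.0546e-33 J·s

ΔL = L_15 - L_10 = (15 - 10)ℏ = 5ℏ
ΔL = 5 × 1.0546e-34 J·s = 5.27e-34 J·s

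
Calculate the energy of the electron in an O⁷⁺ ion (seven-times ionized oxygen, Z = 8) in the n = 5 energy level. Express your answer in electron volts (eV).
-34.831 eV

The energy levels of a hydrogen-like atom are given by:
E_n = -13.6057 Z² / n² eV  (with Z = 8 for O⁷⁺)

For n = 5:
E_5 = -13.6057 × 8² / 5²
E_5 = -13.6057 × 64 / 25
E_5 = -34.831 eV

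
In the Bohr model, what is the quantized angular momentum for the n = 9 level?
9.491e-34 J·s (or 9ℏ)

In the Bohr model, angular momentum is quantized:
L = nℏ

where ℏ = h/(2π) = 1.05457e-34 J·s

For n = 9:
L = 9 × 1.05457e-34 J·s
L = 9.491e-34 J·s

This can also be written as L = 9ℏ.
The angular momentum is an integer multiple of the reduced Planck constant.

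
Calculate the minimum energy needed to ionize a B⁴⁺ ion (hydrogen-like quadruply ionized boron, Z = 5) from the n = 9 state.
4.199290 eV

The ionization energy is the energy needed to remove the electron completely (n → ∞).

For a hydrogen-like ion with Z = 5, E_n = -13.6057 Z² / n² eV.

At n = 9: E_9 = -13.6057 × 5² / 9² = -4.199290123 eV
At n = ∞: E_∞ = 0 eV

Ionization energy = E_∞ - E_9 = 0 - (-4.199290123) = 4.199290123 eV
Ionization energy ≈ 4.199290 eV

This is also called the binding energy of the electron in state n = 9.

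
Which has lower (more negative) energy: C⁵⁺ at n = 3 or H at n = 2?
C⁵⁺ at n = 3 (E = -54.4228 eV)

Using E_n = -13.6057 Z² / n² eV:

C⁵⁺ (Z = 6) at n = 3:
E = -13.6057 × 6² / 3² = -13.6057 × 36 / 9 = -54.4228000 eV

H (Z = 1) at n = 2:
E = -13.6057 × 1² / 2² = -13.6057 × 1 / 4 = -3.4014250 eV

Since -54.4228000 eV < -3.4014250 eV,
C⁵⁺ at n = 3 is more tightly bound (requires more energy to ionize).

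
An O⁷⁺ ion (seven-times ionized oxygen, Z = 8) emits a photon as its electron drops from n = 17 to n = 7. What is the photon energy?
14.75768 eV

The energy levels are E_n = -13.6057 Z² eV / n².

Energy at n = 17: E_17 = -13.6057 × 8² / 17² = -3.01302699 eV
Energy at n = 7: E_7 = -13.6057 × 8² / 7² = -17.77071020 eV

For emission (electron falling to lower state), the photon energy is:
E_photon = E_17 - E_7 = |-3.01302699 - (-17.77071020)|
E_photon = 14.75768 eV

This energy is carried away by the emitted photon.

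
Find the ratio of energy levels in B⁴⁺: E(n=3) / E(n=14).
21.7778

Using E_n = -13.6057 Z² / n² eV with Z = 5:

E_3 = -13.6057 × 5² / 3² = -340.1425 / 9 = -37.7936111111 eV
E_14 = -13.6057 × 5² / 14² = -340.1425 / 196 = -1.7354209184 eV

The ratio is:
E_3/E_14 = (-37.7936111111) / (-1.7354209184)
E_3/E_14 = (-340.1425/9) / (-340.1425/196)
E_3/E_14 = 196/9
E_3/E_14 = 21.7778
(Note: the Z² factors cancel in the ratio.)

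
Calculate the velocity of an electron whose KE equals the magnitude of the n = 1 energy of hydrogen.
2.1877e+06 m/s (or 0.73% of c)

The binding energy at n = 1 for hydrogen is:
E_1 = -13.6057/1² = -13.605700 eV
|E_1| = 13.605700 eV

Convert to Joules:
KE = 13.605700 eV × (1.602177 × 10⁻¹⁹ J/eV) = 2.179874e-18 J

Using KE = ½mv²:
v = √(2·KE/m_e)
v = √(2 × 2.179874e-18 J / 9.10938 × 10⁻³¹ kg)
v = 2.1877e+06 m/s

This is approximately 0.73% the speed of light.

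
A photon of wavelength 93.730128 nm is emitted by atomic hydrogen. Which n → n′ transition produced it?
n = 6 → n = 1

First, find the photon energy from the wavelength (hc = 1239.84 eV·nm):
E = hc/λ = 1239.84 eV·nm / 93.730128 nm = 13.227764 eV

The energy levels of hydrogen satisfy E_n = -13.6057 / n² eV, so an emission n_i → n_f releases
ΔE = 13.6057 × (1/n_f² − 1/n_i²) eV.

Setting ΔE equal to the photon energy:
1/n_f² − 1/n_i² = 13.227764 / 13.6057 = 0.97222223

Since 1/n_i² must be positive, we need 1/n_f² > 0.97222223, i.e. n_f ≤ 1. For each allowed n_f, solve n_i = (1/n_f² − 0.97222223)^(−1/2) and check whether it is a whole number:
  n_f = 1: 1/n_i² = 1.00000000 − 0.97222223 = 0.02777777 → n_i = 6.000  → integer, n_i = 6 ✓

Only n_f = 1 gives an integer upper level, n_i = 6.

The transition is from n = 6 to n = 1 (emission).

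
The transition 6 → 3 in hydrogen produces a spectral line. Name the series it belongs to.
Paschen series

The spectral series in hydrogen are named based on the final (lower) energy level:
- Lyman series: n_final = 1 (ultraviolet)
- Balmer series: n_final = 2 (visible/near-UV)
- Paschen series: n_final = 3 (infrared)
- Brackett series: n_final = 4 (infrared)
- Pfund series: n_final = 5 (far infrared)

Since this transition ends at n = 3, it belongs to the Paschen series.

For reference, this 6 → 3 line has photon energy
ΔE = 13.6057 eV × (1/3² - 1/6²) = 1.13380833 eV,
corresponding to wavelength λ = hc/ΔE = 1239.84 eV·nm / 1.13380833 eV = 1093.518 nm in the infrared region.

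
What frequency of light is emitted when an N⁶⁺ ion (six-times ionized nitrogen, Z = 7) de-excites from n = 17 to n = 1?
1.606e+17 Hz

First, find the transition energy:
E_17 = -13.6057 × 7² / 17² = -2.3068488 eV
E_1 = -13.6057 × 7² / 1² = -666.6793000 eV
|ΔE| = |E_1 - E_17| = 664.3724512 eV

Convert to Joules: E = 664.3724512 eV × (1.602177 × 10⁻¹⁹ J/eV) = 1.06444e-16 J

Using E = hf:
f = E/h = 1.06444e-16 J / (6.62607 × 10⁻³⁴ J·s)
f = 1.606e+17 Hz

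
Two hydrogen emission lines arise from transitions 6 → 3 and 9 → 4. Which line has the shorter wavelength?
6 → 3

Calculate the energy for each transition:

Transition 6 → 3:
ΔE₁ = |E_3 - E_6| = |-13.6057/3² - (-13.6057/6²)|
ΔE₁ = |-1.51174444444 - (-0.37793611111)| = 1.13380833 eV

Transition 9 → 4:
ΔE₂ = |E_4 - E_9| = |-13.6057/4² - (-13.6057/9²)|
ΔE₂ = |-0.85035625000 - (-0.16797160494)| = 0.68238465 eV

Since 1.13380833 eV > 0.68238465 eV, the transition 6 → 3 emits the more energetic photon.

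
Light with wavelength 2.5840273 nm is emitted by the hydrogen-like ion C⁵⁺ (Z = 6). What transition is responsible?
n = 7 → n = 1

First, find the photon energy from the wavelength (hc = 1239.84 eV·nm):
E = hc/λ = 1239.84 eV·nm / 2.5840273 nm = 479.80917 eV

The energy levels of C⁵⁺ satisfy E_n = -13.6057 × 6² / n² eV, so an emission n_i → n_f releases
ΔE = 13.6057 × 6² × (1/n_f² − 1/n_i²) eV.

Setting ΔE equal to the photon energy:
1/n_f² − 1/n_i² = 479.80917 / (13.6057 × 6²) = 0.97959183

Since 1/n_i² must be positive, we need 1/n_f² > 0.97959183, i.e. n_f ≤ 1. For each allowed n_f, solve n_i = (1/n_f² − 0.97959183)^(−1/2) and check whether it is a whole number:
  n_f = 1: 1/n_i² = 1.00000000 − 0.97959183 = 0.02040817 → n_i = 7.000  → integer, n_i = 7 ✓

Only n_f = 1 gives an integer upper level, n_i = 7.

The transition is from n = 7 to n = 1 (emission).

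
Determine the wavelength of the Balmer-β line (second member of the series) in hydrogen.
486.00807 nm

The lines of a series are numbered from the longest wavelength (smallest ΔE) outward; the second line is the transition from n = n_f + 2 to n_f.
The Balmer series has all transitions ending at n_f = 2.

For H, the second line (β-line) is the jump from n = 4 to n = 2:
E_4 = -13.6057 / 4² = -0.850356250 eV
E_2 = -13.6057 / 2² = -3.401425000 eV
ΔE = E_4 - E_2 = 2.551068750 eV

λ = hc/E = 1239.84 eV·nm / 2.551068750 eV
λ = 486.00807 nm

This is the β-line of the Balmer series in H.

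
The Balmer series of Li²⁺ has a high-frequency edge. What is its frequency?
7.4021e+15 Hz

The series limit corresponds to the transition from n = ∞ to n = 2.
This is the highest energy (shortest wavelength) transition in the Balmer series.

E_∞ = 0 eV
E_2 = -13.6057 × 3² / 2² = -30.612825 eV

Energy at series limit:
ΔE = E_∞ - E_2 = 0 - (-30.612825) = 30.612825 eV
E = 30.612825 eV × (1.602177 × 10⁻¹⁹ J/eV) = 4.904716e-18 J
f = E/h = 4.904716e-18 J / (6.62607 × 10⁻³⁴ J·s) = 7.4021e+15 Hz

This energy equals the ionization energy from the n = 2 state of Li²⁺.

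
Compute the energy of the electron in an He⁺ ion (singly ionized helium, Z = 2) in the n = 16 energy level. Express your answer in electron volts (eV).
-0.2126 eV

The energy levels of a hydrogen-like atom are given by:
E_n = -13.6057 Z² / n² eV  (with Z = 2 for He⁺)

For n = 16:
E_16 = -13.6057 × 2² / 16²
E_16 = -13.6057 × 4 / 256
E_16 = -0.2126 eV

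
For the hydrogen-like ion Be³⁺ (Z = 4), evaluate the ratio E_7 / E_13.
3.448980

Using E_n = -13.6057 Z² / n² eV with Z = 4:

E_7 = -13.6057 × 4² / 7² = -217.6912 / 49 = -4.442677551020 eV
E_13 = -13.6057 × 4² / 13² = -217.6912 / 169 = -1.288113609467 eV

The ratio is:
E_7/E_13 = (-4.442677551020) / (-1.288113609467)
E_7/E_13 = (-217.6912/49) / (-217.6912/169)
E_7/E_13 = 169/49
E_7/E_13 = 3.448980
(Note: the Z² factors cancel in the ratio.)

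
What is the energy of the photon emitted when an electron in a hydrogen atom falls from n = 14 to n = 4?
0.78 eV

The energy levels are E_n = -13.6057 eV / n².

Energy at n = 14: E_14 = -13.6057 / 14² = -0.06942 eV
Energy at n = 4: E_4 = -13.6057 / 4² = -0.85036 eV

For emission (electron falling to lower state), the photon energy is:
E_photon = E_14 - E_4 = |-0.06942 - (-0.85036)|
E_photon = 0.78 eV

This energy is carried away by the emitted photon.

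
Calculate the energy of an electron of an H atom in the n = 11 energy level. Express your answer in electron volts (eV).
-0.1124 eV

The energy levels of a hydrogen-like atom are given by:
E_n = -13.6057 eV / n²

For n = 11:
E_11 = -13.6057 eV / 11²
E_11 = -13.6057 eV / 121
E_11 = -0.1124 eV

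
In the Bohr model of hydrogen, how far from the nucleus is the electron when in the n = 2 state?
0.2117 nm (or 2.1167 Å)

The Bohr radius formula is:
r_n = n² a₀ / Z

where a₀ = 0.0529177 nm is the Bohr radius.

For H (Z = 1) at n = 2:
r_2 = 2² × 0.0529177 nm / 1
r_2 = 4 × 0.0529177 nm / 1
r_2 = 0.21167 nm / 1
r_2 = 0.2117 nm

The electron orbits at approximately 0.2117 nm from the nucleus.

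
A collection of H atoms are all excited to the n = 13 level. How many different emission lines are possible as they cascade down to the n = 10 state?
6

The electron can occupy levels n = 10, 11, ..., 13 during de-excitation — that is m = 13 - 10 + 1 = 4 distinct levels.

The number of distinct spectral lines equals the number of ways to choose 2 of these m levels (each pair gives one possible emission transition):

Number of lines = m(m-1)/2 = 4×3/2 = 6

These correspond to all possible transitions between the 4 levels:
13 → 12, 13 → 11, 13 → 10, 12 → 11, 12 → 10, 11 → 10

Each transition produces a photon with a unique energy (and thus wavelength). This count does not depend on Z.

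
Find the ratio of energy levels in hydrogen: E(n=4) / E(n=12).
9.00000

Using E_n = -13.6057 Z² / n² eV with Z = 1:

E_4 = -13.6057 / 4² = -13.6057 / 16 = -0.85035625000 eV
E_12 = -13.6057 / 12² = -13.6057 / 144 = -0.09448402778 eV

The ratio is:
E_4/E_12 = (-0.85035625000) / (-0.09448402778)
E_4/E_12 = (-13.6057/16) / (-13.6057/144)
E_4/E_12 = 144/16
E_4/E_12 = 9.00000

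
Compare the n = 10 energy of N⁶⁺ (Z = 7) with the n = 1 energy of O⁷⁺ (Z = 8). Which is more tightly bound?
O⁷⁺ at n = 1 (E = -870.76480 eV)

Using E_n = -13.6057 Z² / n² eV:

N⁶⁺ (Z = 7) at n = 10:
E = -13.6057 × 7² / 10² = -13.6057 × 49 / 100 = -6.66679300 eV

O⁷⁺ (Z = 8) at n = 1:
E = -13.6057 × 8² / 1² = -13.6057 × 64 / 1 = -870.76480000 eV

Since -870.76480000 eV < -6.66679300 eV,
O⁷⁺ at n = 1 is more tightly bound (requires more energy to ionize).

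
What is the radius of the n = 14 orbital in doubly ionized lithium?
3.457291 nm (or 34.572911 Å)

The Bohr radius formula is:
r_n = n² a₀ / Z

where a₀ = 0.052917721 nm is the Bohr radius.

For Li²⁺ (Z = 3) at n = 14:
r_14 = 14² × 0.052917721 nm / 3
r_14 = 196 × 0.052917721 nm / 3
r_14 = 10.3718733 nm / 3
r_14 = 3.457291 nm

The electron orbits at approximately 3.457291 nm from the nucleus.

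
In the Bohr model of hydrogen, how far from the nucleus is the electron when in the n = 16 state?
13.5469 nm (or 135.4693 Å)

The Bohr radius formula is:
r_n = n² a₀ / Z

where a₀ = 0.0529177 nm is the Bohr radius.

For H (Z = 1) at n = 16:
r_16 = 16² × 0.0529177 nm / 1
r_16 = 256 × 0.0529177 nm / 1
r_16 = 13.54693 nm / 1
r_16 = 13.5469 nm

The electron orbits at approximately 13.5469 nm from the nucleus.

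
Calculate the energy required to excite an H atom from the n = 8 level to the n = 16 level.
0.159442 eV

The energy levels of a hydrogen-like atom are E_n = -13.6057 eV / n².

Energy at n = 8: E_8 = -13.6057 / 8² = -0.212589063 eV
Energy at n = 16: E_16 = -13.6057 / 16² = -0.053147266 eV

The excitation energy is the difference:
ΔE = E_16 - E_8
ΔE = -0.053147266 - (-0.212589063)
ΔE = 0.159442 eV

Since this is positive, energy must be absorbed (photon absorption).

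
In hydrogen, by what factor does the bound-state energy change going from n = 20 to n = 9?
4.9383

Using E_n = -13.6057 Z² / n² eV with Z = 1:

E_9 = -13.6057 / 9² = -13.6057 / 81 = -0.1679716049 eV
E_20 = -13.6057 / 20² = -13.6057 / 400 = -0.0340142500 eV

The ratio is:
E_9/E_20 = (-0.1679716049) / (-0.0340142500)
E_9/E_20 = (-13.6057/81) / (-13.6057/400)
E_9/E_20 = 400/81
E_9/E_20 = 4.9383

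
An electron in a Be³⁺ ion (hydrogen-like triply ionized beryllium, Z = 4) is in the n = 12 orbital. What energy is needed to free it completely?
1.51174 eV

The ionization energy is the energy needed to remove the electron completely (n → ∞).

For a hydrogen-like ion with Z = 4, E_n = -13.6057 Z² / n² eV.

At n = 12: E_12 = -13.6057 × 4² / 12² = -1.51174444 eV
At n = ∞: E_∞ = 0 eV

Ionization energy = E_∞ - E_12 = 0 - (-1.51174444) = 1.51174444 eV
Ionization energy ≈ 1.51174 eV

This is also called the binding energy of the electron in state n = 12.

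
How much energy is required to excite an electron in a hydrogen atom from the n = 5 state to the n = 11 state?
0.4318 eV

The energy levels of a hydrogen-like atom are E_n = -13.6057 eV / n².

Energy at n = 5: E_5 = -13.6057 / 5² = -0.5442280 eV
Energy at n = 11: E_11 = -13.6057 / 11² = -0.1124438 eV

The excitation energy is the difference:
ΔE = E_11 - E_5
ΔE = -0.1124438 - (-0.5442280)
ΔE = 0.4318 eV

Since this is positive, energy must be absorbed (photon absorption).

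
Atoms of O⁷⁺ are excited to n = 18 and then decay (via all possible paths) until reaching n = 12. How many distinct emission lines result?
21

The electron can occupy levels n = 12, 13, ..., 18 during de-excitation — that is m = 18 - 12 + 1 = 7 distinct levels.

The number of distinct spectral lines equals the number of ways to choose 2 of these m levels (each pair gives one possible emission transition):

Number of lines = m(m-1)/2 = 7×6/2 = 21

These correspond to all possible transitions between the 7 levels:
18 → 17, 18 → 16, 18 → 15, 18 → 14, 18 → 13, 18 → 12, 17 → 16, 17 → 15...

Each transition produces a photon with a unique energy (and thus wavelength). This count does not depend on Z.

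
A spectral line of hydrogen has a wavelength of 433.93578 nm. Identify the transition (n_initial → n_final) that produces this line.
n = 5 → n = 2

First, find the photon energy from the wavelength (hc = 1239.84 eV·nm):
E = hc/λ = 1239.84 eV·nm / 433.93578 nm = 2.8571970 eV

The energy levels of hydrogen satisfy E_n = -13.6057 / n² eV, so an emission n_i → n_f releases
ΔE = 13.6057 × (1/n_f² − 1/n_i²) eV.

Setting ΔE equal to the photon energy:
1/n_f² − 1/n_i² = 2.8571970 / 13.6057 = 0.21000000

Since 1/n_i² must be positive, we need 1/n_f² > 0.21000000, i.e. n_f ≤ 2. For each allowed n_f, solve n_i = (1/n_f² − 0.21000000)^(−1/2) and check whether it is a whole number:
  n_f = 1: 1/n_i² = 1.00000000 − 0.21000000 = 0.79000000 → n_i = 1.125  (not an integer) ✗
  n_f = 2: 1/n_i² = 0.25000000 − 0.21000000 = 0.04000000 → n_i = 5.000  → integer, n_i = 5 ✓

Only n_f = 2 gives an integer upper level, n_i = 5.

The transition is from n = 5 to n = 2 (emission).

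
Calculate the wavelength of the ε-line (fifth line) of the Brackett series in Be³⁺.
113.558 nm

The lines of a series are numbered from the longest wavelength (smallest ΔE) outward; the fifth line is the transition from n = n_f + 5 to n_f.
The Brackett series has all transitions ending at n_f = 4.

For Be³⁺ (Z = 4), the fifth line (ε-line) is the jump from n = 9 to n = 4:
E_9 = -13.6057 × 4² / 9² = -2.687546 eV
E_4 = -13.6057 × 4² / 4² = -13.605700 eV
ΔE = E_9 - E_4 = 10.918154 eV

λ = hc/E = 1239.84 eV·nm / 10.918154 eV
λ = 113.558 nm

This is the ε-line of the Brackett series in Be³⁺.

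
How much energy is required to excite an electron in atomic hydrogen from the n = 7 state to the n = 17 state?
0.2306 eV

The energy levels of a hydrogen-like atom are E_n = -13.6057 eV / n².

Energy at n = 7: E_7 = -13.6057 / 7² = -0.2776673 eV
Energy at n = 17: E_17 = -13.6057 / 17² = -0.0470785 eV

The excitation energy is the difference:
ΔE = E_17 - E_7
ΔE = -0.0470785 - (-0.2776673)
ΔE = 0.2306 eV

Since this is positive, energy must be absorbed (photon absorption).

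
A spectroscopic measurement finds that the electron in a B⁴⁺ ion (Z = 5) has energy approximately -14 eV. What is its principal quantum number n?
n = 5

The exact energy levels follow E_n = -13.6057 Z² / n² eV with Z = 5.

The measured value (-14 eV) is reported to only 2 significant figures, so we must test candidate n values and see which one matches to that precision.

Candidate energies:
  n = 3:  E = -13.6057 × 5² / 3² = -37.79361 eV
  n = 4:  E = -13.6057 × 5² / 4² = -21.25891 eV
  n = 5:  E = -13.6057 × 5² / 5² = -13.60570 eV  ← matches
  n = 6:  E = -13.6057 × 5² / 6² = -9.44840 eV
  n = 7:  E = -13.6057 × 5² / 7² = -6.94168 eV

Checking against the measurement of -14 eV (2 sig figs), only n = 5 agrees:
E_5 = -13.60570 eV, which rounds to -14 eV ✓

Therefore n = 5.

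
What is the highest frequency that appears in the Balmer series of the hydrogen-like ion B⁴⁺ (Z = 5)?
2.0562e+16 Hz

The series limit corresponds to the transition from n = ∞ to n = 2.
This is the highest energy (shortest wavelength) transition in the Balmer series.

E_∞ = 0 eV
E_2 = -13.6057 × 5² / 2² = -85.035625 eV

Energy at series limit:
ΔE = E_∞ - E_2 = 0 - (-85.035625) = 85.035625 eV
E = 85.035625 eV × (1.602177 × 10⁻¹⁹ J/eV) = 1.362421e-17 J
f = E/h = 1.362421e-17 J / (6.62607 × 10⁻³⁴ J·s) = 2.0562e+16 Hz

This energy equals the ionization energy from the n = 2 state of B⁴⁺.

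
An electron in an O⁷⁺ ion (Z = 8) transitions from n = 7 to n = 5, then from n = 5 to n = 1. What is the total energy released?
852.99 eV

The energy levels of O⁷⁺ are E_n = -13.6057 × 8² / n² eV.

First transition (7 → 5):
ΔE₁ = |E_5 - E_7|
ΔE₁ = |-34.83059200 - (-17.77071020)| = 17.05988 eV

Second transition (5 → 1):
ΔE₂ = |E_1 - E_5|
ΔE₂ = |-870.76480000 - (-34.83059200)| = 835.93421 eV

Total energy released:
E_total = ΔE₁ + ΔE₂ = 17.05988 + 835.93421 = 852.99 eV

Note: This equals the direct transition 7 → 1: 852.99 eV ✓
Energy is conserved regardless of the path taken.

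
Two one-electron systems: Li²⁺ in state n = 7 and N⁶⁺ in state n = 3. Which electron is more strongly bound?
N⁶⁺ at n = 3 (E = -74.075 eV)

Using E_n = -13.6057 Z² / n² eV:

Li²⁺ (Z = 3) at n = 7:
E = -13.6057 × 3² / 7² = -13.6057 × 9 / 49 = -2.499006 eV

N⁶⁺ (Z = 7) at n = 3:
E = -13.6057 × 7² / 3² = -13.6057 × 49 / 9 = -74.075478 eV

Since -74.075478 eV < -2.499006 eV,
N⁶⁺ at n = 3 is more tightly bound (requires more energy to ionize).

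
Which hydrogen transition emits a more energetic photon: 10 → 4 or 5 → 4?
10 → 4

Calculate the energy for each transition:

Transition 10 → 4:
ΔE₁ = |E_4 - E_10| = |-13.6057/4² - (-13.6057/10²)|
ΔE₁ = |-0.85035625000 - (-0.13605700000)| = 0.71429925 eV

Transition 5 → 4:
ΔE₂ = |E_4 - E_5| = |-13.6057/4² - (-13.6057/5²)|
ΔE₂ = |-0.85035625000 - (-0.54422800000)| = 0.30612825 eV

Since 0.71429925 eV > 0.30612825 eV, the transition 10 → 4 emits the more energetic photon.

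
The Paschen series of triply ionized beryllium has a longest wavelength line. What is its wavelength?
117.162660 nm

The longest wavelength corresponds to the smallest energy transition in the series.
The Paschen series has all transitions ending at n_f = 3.

For Be³⁺ (Z = 4), the first line (α-line) is the jump from n = 4 to n = 3:
E_4 = -13.6057 × 4² / 4² = -13.605700000 eV
E_3 = -13.6057 × 4² / 3² = -24.187911111 eV
ΔE = E_4 - E_3 = 10.582211111 eV

λ = hc/E = 1239.84 eV·nm / 10.582211111 eV
λ = 117.162660 nm

This is the α-line of the Paschen series in Be³⁺.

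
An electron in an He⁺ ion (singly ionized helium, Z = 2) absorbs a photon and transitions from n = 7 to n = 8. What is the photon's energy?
0.260313 eV

The energy levels of a hydrogen-like atom are E_n = -13.6057 Z² eV / n².

Energy at n = 7: E_7 = -13.6057 × 2² / 7² = -1.110669388 eV
Energy at n = 8: E_8 = -13.6057 × 2² / 8² = -0.850356250 eV

The excitation energy is the difference:
ΔE = E_8 - E_7
ΔE = -0.850356250 - (-1.110669388)
ΔE = 0.260313 eV

Since this is positive, energy must be absorbed (photon absorption).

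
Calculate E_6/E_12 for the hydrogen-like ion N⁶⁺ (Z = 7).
4.0000

Using E_n = -13.6057 Z² / n² eV with Z = 7:

E_6 = -13.6057 × 7² / 6² = -666.6793 / 36 = -18.5188694444 eV
E_12 = -13.6057 × 7² / 12² = -666.6793 / 144 = -4.6297173611 eV

The ratio is:
E_6/E_12 = (-18.5188694444) / (-4.6297173611)
E_6/E_12 = (-666.6793/36) / (-666.6793/144)
E_6/E_12 = 144/36
E_6/E_12 = 4.0000
(Note: the Z² factors cancel in the ratio.)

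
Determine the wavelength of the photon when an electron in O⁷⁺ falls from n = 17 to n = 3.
13.22657 nm

First, find the transition energy using E_n = -13.6057 Z² / n² eV:
E_17 = -13.6057 × 8² / 17² = -3.0130270 eV
E_3 = -13.6057 × 8² / 3² = -96.7516444 eV

Photon energy: |ΔE| = |E_3 - E_17| = 93.7386174 eV

Convert to wavelength using E = hc/λ with hc = 1239.84 eV·nm:
λ = hc/E = 1239.84 eV·nm / 93.7386174 eV
λ = 13.22657 nm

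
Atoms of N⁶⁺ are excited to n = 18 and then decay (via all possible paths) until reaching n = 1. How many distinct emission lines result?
153

The electron can occupy levels n = 1, 2, ..., 18 during de-excitation — that is m = 18 - 1 + 1 = 18 distinct levels.

The number of distinct spectral lines equals the number of ways to choose 2 of these m levels (each pair gives one possible emission transition):

Number of lines = m(m-1)/2 = 18×17/2 = 153

These correspond to all possible transitions between the 18 levels:
18 → 17, 18 → 16, 18 → 15, 18 → 14, 18 → 13, 18 → 12, 18 → 11, 18 → 10...

Each transition produces a photon with a unique energy (and thus wavelength). This count does not depend on Z.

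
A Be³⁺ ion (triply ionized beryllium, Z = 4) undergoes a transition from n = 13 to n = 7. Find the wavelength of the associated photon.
393.03 nm

First, find the transition energy using E_n = -13.6057 Z² / n² eV:
E_13 = -13.6057 × 4² / 13² = -1.288114 eV
E_7 = -13.6057 × 4² / 7² = -4.442678 eV

Photon energy: |ΔE| = |E_7 - E_13| = 3.154564 eV

Convert to wavelength using E = hc/λ with hc = 1239.84 eV·nm:
λ = hc/E = 1239.84 eV·nm / 3.154564 eV
λ = 393.03 nm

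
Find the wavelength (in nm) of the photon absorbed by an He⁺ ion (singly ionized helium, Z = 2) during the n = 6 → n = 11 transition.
1167.4914 nm

First, find the transition energy using E_n = -13.6057 Z² / n² eV:
E_6 = -13.6057 × 2² / 6² = -1.511744444 eV
E_11 = -13.6057 × 2² / 11² = -0.449775207 eV

Photon energy: |ΔE| = |E_11 - E_6| = 1.061969237 eV

Convert to wavelength using E = hc/λ with hc = 1239.84 eV·nm:
λ = hc/E = 1239.84 eV·nm / 1.061969237 eV
λ = 1167.4914 nm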